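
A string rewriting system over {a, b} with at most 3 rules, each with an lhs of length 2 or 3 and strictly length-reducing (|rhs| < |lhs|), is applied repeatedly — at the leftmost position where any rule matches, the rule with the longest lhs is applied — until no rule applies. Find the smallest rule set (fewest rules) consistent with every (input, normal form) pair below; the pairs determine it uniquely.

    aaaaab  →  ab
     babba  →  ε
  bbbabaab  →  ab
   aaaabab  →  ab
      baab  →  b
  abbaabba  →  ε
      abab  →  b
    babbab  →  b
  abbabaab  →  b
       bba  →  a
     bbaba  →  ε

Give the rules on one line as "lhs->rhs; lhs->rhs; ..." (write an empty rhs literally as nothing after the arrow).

  | aaaaab => aaab => ab
  | babba => abba => aba => aa => ε
  | bbbabaab => bbabaab => babaab => abaab => aaab => ab
  | aaaabab => aabab => bab => ab

aa->; ba->a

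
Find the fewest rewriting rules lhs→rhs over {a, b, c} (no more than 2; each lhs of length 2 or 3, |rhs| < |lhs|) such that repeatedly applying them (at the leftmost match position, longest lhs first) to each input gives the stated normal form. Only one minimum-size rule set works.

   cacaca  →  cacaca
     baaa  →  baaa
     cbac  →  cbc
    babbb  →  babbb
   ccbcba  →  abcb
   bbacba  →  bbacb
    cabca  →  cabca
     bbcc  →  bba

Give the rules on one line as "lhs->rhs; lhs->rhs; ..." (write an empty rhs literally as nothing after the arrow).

  | cacaca
  | baaa
  | cbac => cbc
  | babbb

cba->cb; cc->a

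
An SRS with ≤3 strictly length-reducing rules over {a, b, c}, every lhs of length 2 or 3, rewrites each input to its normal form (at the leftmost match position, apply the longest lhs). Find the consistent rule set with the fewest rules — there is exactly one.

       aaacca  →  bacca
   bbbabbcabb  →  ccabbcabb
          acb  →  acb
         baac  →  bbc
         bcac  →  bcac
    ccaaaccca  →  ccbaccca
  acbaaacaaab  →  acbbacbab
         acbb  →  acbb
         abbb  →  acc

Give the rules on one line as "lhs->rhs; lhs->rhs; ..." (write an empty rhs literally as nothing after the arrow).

  | aaacca => bacca
  | bbbabbcabb => ccabbcabb
  | acb
  | baac => bbc

aa->b; bbb->cc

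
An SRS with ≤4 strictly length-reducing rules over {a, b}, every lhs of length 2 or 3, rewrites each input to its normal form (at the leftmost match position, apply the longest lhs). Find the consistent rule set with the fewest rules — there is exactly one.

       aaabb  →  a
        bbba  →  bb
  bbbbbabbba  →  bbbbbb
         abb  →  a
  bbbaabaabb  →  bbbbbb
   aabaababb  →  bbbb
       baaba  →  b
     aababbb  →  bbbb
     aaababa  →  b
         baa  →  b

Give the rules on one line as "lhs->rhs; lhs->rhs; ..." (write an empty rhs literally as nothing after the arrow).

aab->bb; ab->a; ba->; baa->b

  | aaabb => abbb => abb => ab => a
  | bbba => bb
  | bbbbbabbba => bbbbbbba => bbbbbb
  | abb => ab => a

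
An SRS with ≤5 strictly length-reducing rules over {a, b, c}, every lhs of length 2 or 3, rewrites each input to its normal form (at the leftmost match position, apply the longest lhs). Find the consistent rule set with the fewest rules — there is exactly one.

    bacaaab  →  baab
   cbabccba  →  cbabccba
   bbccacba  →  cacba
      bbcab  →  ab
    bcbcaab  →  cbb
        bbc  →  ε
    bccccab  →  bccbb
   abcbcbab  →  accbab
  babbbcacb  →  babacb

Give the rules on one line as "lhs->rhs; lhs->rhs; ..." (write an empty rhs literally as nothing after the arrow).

  | bacaaab => baab
  | cbabccba
  | bbccacba => cacba
  | bbcab => ab

bbc->; bcb->cb; caa->; cca->b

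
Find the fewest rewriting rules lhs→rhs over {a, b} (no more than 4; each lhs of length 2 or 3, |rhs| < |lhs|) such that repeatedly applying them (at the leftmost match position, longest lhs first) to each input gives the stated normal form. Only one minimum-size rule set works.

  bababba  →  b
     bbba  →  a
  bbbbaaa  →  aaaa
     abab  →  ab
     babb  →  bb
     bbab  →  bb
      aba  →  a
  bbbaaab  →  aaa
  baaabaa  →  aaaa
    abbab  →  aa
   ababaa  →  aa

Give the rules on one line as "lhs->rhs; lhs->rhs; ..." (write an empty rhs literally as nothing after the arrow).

  | bababba => babba => bba => b
  | bbba => aba => a
  | bbbbaaa => abbaaa => aaaa
  | abab => ab

aab->aa; abb->a; ba->; bbb->ab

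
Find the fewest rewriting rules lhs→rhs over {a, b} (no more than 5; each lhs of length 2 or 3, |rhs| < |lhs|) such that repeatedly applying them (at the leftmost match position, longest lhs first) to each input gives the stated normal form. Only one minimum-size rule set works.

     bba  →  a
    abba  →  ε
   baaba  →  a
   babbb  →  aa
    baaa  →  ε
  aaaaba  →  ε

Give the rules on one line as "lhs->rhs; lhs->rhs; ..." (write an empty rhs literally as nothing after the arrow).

  | bba => ba => a
  | abba => aba => ε
  | baaba => aaba => a
  | babbb => abbb => aa

aaa->; aba->; ba->a; bbb->a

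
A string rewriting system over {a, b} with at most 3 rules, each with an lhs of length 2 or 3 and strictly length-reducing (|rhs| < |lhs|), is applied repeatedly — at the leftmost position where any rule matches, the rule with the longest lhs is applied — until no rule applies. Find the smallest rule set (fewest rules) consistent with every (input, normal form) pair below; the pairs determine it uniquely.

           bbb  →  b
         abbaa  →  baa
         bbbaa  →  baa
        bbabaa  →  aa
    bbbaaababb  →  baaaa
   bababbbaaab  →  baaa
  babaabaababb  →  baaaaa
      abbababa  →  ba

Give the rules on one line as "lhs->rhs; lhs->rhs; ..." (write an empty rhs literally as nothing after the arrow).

aab->aa; ab->; bb->

  | bbb => b
  | abbaa => baa
  | bbbaa => baa
  | bbabaa => abaa => aa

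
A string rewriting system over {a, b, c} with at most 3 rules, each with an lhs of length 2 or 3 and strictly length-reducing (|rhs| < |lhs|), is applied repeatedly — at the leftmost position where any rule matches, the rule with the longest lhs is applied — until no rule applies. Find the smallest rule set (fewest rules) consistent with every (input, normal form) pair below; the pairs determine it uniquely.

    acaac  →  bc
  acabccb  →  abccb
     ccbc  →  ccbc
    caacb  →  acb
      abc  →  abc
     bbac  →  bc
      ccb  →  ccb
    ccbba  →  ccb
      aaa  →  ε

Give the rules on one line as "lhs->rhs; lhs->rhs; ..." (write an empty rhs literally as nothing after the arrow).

  | acaac => aac => bc
  | acabccb => abccb
  | ccbc
  | caacb => acb

aa->b; ba->; ca->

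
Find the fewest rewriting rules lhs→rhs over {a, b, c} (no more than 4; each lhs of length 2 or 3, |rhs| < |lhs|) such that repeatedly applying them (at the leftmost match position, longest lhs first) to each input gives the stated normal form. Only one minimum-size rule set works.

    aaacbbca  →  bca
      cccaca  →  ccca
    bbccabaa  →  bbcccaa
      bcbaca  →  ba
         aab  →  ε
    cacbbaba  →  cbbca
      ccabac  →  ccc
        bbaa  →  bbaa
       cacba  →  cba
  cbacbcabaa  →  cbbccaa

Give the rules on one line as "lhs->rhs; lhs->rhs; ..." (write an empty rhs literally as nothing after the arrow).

ab->c; ac->; bcb->b

  | aaacbbca => aabbca => acbca => bca
  | cccaca => ccca
  | bbccabaa => bbcccaa
  | bcbaca => baca => ba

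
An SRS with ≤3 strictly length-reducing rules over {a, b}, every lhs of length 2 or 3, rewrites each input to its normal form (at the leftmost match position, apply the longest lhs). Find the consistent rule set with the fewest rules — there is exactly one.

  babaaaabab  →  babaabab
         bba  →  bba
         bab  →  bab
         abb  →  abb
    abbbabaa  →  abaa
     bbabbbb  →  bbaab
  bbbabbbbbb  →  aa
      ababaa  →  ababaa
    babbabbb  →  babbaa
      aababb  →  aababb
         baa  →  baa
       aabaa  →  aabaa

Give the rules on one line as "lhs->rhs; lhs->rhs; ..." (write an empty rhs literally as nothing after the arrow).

aaa->a; bbb->a

  | babaaaabab => babaabab
  | bba
  | bab
  | abb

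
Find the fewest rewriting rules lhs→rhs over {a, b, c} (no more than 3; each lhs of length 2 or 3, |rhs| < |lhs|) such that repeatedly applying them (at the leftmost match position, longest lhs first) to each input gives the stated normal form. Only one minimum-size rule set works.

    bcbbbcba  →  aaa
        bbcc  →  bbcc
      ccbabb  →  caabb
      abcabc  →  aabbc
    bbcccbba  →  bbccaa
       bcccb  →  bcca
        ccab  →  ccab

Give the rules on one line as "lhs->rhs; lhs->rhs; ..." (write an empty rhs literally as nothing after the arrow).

ba->a; bca->ab; cb->a

  | bcbbbcba => babbcba => abbcba => abbaa => abaa => aaa
  | bbcc
  | ccbabb => caabb
  | abcabc => aabbc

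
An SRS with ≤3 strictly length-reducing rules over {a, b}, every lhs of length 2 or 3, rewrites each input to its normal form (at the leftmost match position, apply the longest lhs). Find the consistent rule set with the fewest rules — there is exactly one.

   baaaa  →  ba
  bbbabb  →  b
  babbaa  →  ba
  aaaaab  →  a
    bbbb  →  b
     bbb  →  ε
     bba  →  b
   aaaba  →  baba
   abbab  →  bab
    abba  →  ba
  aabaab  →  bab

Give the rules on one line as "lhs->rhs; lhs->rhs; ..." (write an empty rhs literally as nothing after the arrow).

  | baaaa => bbaa => aaa => ba
  | bbbabb => abb => aa => b
  | babbaa => baaaa => bbaa => aaa => ba
  | aaaaab => baaab => bbab => aab => bb => a

aa->b; bb->a; bbb->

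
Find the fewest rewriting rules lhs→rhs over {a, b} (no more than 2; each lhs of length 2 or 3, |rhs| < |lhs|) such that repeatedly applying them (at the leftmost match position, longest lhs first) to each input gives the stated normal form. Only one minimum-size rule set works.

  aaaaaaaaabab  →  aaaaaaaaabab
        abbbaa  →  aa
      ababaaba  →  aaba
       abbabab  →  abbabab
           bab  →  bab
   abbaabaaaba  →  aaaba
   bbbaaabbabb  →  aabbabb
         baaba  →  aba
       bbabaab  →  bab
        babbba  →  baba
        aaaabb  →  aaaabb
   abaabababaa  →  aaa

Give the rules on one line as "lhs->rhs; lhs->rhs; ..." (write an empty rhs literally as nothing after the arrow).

baa->a; bbb->b

  | aaaaaaaaabab
  | abbbaa => abaa => aa
  | ababaaba => abaaba => aaba
  | abbabab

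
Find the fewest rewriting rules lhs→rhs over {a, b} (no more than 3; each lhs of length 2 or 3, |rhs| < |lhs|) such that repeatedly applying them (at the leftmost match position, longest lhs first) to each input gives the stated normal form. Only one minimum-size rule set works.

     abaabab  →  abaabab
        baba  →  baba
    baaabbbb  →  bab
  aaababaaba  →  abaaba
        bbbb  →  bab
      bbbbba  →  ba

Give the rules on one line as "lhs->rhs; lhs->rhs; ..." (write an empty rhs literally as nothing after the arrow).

aaa->ab; abb->; bbb->ba

  | abaabab
  | baba
  | baaabbbb => babbbbb => bbbb => bab
  | aaababaaba => abbabaaba => abaaba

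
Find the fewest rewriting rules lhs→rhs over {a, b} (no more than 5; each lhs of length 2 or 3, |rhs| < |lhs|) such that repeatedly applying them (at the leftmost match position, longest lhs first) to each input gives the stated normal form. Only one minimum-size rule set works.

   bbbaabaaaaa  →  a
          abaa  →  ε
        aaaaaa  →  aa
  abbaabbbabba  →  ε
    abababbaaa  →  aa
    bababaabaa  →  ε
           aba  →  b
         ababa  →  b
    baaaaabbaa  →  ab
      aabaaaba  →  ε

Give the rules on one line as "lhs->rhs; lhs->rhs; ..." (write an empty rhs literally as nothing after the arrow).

  | bbbaabaaaaa => baabaaaaa => abaaaaa => baaaa => aaa => a
  | abaa => ba => ε
  | aaaaaa => aaaa => aa
  | abbaabbbabba => ababbbabba => bbbbabba => bbabba => bbba => ba => ε

aaa->a; aba->b; ba->; bbb->b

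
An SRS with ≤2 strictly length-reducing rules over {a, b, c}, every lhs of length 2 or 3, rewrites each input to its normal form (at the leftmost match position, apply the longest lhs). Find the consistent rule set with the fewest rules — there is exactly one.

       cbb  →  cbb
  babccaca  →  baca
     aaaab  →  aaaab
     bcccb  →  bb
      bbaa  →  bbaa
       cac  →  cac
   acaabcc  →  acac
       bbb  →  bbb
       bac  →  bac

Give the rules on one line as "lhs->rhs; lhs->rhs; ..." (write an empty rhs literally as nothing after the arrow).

  | cbb
  | babccaca => bcaca => baca
  | aaaab
  | bcccb => bccb => bcb => bb

abc->; bc->b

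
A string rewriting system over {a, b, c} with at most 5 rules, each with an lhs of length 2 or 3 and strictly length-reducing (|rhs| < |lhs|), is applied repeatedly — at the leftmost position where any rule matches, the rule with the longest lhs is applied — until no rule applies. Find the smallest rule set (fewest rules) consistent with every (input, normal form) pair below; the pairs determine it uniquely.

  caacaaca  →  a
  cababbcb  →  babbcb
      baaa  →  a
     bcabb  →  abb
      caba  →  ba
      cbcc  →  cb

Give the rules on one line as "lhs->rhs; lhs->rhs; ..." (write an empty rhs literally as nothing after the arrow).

  | caacaaca => acaaca => aaca => cca => a
  | cababbcb => babbcb
  | baaa => bca => a
  | bcabb => abb

aa->c; bca->a; ca->; cc->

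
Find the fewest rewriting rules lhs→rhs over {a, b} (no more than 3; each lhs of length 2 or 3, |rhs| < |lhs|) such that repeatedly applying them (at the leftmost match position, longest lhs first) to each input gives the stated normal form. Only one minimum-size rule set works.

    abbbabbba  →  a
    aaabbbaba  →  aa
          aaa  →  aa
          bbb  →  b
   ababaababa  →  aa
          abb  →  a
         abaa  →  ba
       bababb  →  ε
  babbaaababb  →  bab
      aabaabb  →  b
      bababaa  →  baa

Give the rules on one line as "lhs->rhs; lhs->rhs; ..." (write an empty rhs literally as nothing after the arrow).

aaa->aa; aba->b; bb->

  | abbbabbba => ababbba => bbbba => bba => a
  | aaabbbaba => aabbbaba => aababa => abba => aa
  | aaa => aa
  | bbb => b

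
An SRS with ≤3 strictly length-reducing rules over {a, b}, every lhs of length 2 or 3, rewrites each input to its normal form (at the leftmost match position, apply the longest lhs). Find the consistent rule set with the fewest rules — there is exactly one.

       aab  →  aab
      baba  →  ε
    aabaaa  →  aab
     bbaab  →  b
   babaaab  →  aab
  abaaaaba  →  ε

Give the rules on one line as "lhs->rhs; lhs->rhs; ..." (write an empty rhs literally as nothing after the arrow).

aba->ab; abb->b; ba->

  | aab
  | baba => ba => ε
  | aabaaa => aabaa => aaba => aab
  | bbaab => bab => b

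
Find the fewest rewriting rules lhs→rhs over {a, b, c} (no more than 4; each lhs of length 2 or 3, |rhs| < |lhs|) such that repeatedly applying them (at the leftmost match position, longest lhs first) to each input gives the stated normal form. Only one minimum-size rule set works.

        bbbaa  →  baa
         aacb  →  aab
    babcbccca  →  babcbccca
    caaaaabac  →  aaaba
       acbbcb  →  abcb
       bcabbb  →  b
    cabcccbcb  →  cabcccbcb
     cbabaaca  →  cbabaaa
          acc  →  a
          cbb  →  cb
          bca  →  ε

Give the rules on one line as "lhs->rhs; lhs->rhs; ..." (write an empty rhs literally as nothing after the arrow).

  | bbbaa => bbaa => baa
  | aacb => aab
  | babcbccca
  | caaaaabac => aaabac => aaaba

ac->a; bb->b; bca->; caa->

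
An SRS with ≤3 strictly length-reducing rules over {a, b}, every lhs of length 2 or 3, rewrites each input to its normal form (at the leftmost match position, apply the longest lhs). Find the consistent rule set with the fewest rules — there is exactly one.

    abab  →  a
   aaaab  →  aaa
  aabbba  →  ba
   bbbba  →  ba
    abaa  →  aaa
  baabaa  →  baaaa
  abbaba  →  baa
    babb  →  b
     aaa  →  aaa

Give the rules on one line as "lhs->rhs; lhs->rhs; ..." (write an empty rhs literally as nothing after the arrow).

  | abab => aab => a
  | aaaab => aaa
  | aabbba => abba => ba
  | bbbba => bbba => bba => ba

ab->; aba->aa; bb->b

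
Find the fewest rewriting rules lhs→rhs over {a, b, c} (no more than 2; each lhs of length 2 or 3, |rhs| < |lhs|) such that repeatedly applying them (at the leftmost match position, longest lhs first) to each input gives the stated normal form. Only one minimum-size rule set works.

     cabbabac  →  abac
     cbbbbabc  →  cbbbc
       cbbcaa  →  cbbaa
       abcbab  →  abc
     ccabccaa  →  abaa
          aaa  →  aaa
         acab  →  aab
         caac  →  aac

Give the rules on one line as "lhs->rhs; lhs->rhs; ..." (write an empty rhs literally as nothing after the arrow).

bab->; ca->a

  | cabbabac => abbabac => abac
  | cbbbbabc => cbbbc
  | cbbcaa => cbbaa
  | abcbab => abc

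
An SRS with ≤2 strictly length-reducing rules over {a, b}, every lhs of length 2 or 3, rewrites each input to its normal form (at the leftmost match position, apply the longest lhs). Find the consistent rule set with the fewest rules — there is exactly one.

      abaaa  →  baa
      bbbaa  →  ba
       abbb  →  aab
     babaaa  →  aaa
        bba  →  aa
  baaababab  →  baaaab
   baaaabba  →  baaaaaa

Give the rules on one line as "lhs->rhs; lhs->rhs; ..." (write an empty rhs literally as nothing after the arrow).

  | abaaa => baa
  | bbbaa => abaa => ba
  | abbb => aab
  | babaaa => bbaa => aaa

aba->b; bb->a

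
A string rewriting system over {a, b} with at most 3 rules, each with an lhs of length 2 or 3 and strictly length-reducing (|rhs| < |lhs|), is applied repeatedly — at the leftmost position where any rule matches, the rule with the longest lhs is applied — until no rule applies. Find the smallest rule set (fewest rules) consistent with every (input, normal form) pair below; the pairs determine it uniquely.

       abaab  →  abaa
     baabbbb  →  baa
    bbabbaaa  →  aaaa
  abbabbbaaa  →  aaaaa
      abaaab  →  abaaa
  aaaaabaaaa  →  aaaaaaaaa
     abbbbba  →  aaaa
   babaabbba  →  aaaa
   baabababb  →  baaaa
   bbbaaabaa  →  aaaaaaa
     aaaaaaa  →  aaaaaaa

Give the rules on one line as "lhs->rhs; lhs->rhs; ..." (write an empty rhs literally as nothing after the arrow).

  | abaab => abaa
  | baabbbb => baabbb => baabb => baab => baa
  | bbabbaaa => babaaa => aaaa
  | abbabbbaaa => ababbaaa => aabaaa => aaaaa

aab->aa; bab->a; bbb->aa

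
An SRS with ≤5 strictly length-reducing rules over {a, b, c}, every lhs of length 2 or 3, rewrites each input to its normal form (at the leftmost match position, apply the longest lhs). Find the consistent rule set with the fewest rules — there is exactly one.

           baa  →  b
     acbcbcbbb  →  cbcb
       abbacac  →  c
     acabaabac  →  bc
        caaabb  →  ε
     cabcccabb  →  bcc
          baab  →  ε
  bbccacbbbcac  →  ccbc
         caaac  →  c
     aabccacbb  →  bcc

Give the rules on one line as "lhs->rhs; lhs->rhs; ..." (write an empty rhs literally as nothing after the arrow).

aa->; ac->b; bb->; ca->

  | baa => b
  | acbcbcbbb => bbcbcbbb => cbcbbb => cbcb
  | abbacac => aacac => cac => c
  | acabaabac => babaabac => babbac => baac => bc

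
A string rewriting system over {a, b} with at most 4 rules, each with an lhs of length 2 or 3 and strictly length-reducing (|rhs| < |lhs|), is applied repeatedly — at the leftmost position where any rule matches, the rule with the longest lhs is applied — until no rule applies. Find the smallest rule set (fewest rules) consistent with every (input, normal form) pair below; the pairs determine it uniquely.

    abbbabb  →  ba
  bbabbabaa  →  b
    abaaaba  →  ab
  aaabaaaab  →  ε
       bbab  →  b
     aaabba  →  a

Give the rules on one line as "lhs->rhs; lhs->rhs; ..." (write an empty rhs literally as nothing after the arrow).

aa->; bab->ba; bb->a

  | abbbabb => aababb => babb => bab => ba
  | bbabbabaa => aabbabaa => bbabaa => aabaa => baa => b
  | abaaaba => ababa => abaa => ab
  | aaabaaaab => abaaaab => abaab => abb => aa => ε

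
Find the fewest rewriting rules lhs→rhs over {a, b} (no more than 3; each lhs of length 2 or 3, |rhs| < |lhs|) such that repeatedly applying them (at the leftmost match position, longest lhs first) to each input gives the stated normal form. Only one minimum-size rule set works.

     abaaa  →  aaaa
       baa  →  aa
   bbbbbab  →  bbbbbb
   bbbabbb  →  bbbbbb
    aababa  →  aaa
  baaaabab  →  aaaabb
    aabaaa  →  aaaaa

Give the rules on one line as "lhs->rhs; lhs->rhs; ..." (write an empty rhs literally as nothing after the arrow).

  | abaaa => aaaa
  | baa => aa
  | bbbbbab => bbbbbb
  | bbbabbb => bbbbbb

ba->a; bab->bb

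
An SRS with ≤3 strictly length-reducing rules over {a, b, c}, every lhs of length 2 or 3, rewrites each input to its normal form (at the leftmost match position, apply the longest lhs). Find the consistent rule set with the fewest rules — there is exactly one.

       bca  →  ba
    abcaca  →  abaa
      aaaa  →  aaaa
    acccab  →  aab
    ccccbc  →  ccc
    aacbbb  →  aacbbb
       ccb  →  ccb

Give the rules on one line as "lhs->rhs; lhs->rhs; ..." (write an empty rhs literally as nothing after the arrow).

ca->a; cbc->

  | bca => ba
  | abcaca => abaca => abaa
  | aaaa
  | acccab => accab => acab => aab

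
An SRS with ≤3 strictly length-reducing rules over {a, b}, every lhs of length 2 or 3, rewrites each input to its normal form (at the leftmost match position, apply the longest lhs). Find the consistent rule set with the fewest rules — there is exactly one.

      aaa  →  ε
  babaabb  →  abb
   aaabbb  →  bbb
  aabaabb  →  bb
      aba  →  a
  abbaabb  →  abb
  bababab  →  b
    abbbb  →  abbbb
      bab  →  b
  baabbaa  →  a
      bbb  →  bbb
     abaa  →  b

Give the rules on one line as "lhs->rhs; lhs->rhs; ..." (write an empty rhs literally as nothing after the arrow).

aa->b; ba->

  | aaa => ba => ε
  | babaabb => baabb => abb
  | aaabbb => babbb => bbb
  | aabaabb => bbaabb => babb => bb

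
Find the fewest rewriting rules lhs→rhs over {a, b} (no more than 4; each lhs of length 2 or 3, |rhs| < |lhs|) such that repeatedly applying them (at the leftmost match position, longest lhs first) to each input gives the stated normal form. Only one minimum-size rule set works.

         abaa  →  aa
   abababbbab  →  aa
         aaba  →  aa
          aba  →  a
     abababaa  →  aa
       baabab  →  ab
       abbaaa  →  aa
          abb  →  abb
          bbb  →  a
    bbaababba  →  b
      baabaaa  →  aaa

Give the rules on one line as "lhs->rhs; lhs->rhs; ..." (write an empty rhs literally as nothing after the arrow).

aab->a; ba->; bbb->a

  | abaa => aa
  | abababbbab => ababbbab => abbbab => aaab => aa
  | aaba => aa
  | aba => a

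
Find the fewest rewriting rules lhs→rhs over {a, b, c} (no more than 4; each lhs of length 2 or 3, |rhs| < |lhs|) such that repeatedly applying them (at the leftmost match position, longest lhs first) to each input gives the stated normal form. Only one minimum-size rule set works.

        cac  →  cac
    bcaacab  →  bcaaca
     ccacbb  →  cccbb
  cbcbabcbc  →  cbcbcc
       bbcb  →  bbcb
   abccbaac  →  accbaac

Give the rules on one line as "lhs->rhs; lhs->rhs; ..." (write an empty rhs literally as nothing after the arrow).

ab->a; acb->c; cca->cc

  | cac
  | bcaacab => bcaaca
  | ccacbb => cccbb
  | cbcbabcbc => cbcbacbc => cbcbcc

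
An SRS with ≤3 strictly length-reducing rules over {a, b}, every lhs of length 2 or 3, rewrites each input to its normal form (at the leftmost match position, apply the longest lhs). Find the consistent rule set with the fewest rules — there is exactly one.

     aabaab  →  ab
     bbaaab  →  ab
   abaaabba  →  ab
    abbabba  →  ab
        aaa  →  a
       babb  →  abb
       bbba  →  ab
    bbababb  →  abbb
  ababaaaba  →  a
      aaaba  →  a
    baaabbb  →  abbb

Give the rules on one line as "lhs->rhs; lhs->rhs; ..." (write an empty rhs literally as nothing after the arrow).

aa->a; ba->a; bba->ab

  | aabaab => abaab => aaab => aab => ab
  | bbaaab => abaab => aaab => aab => ab
  | abaaabba => aaaabba => aaabba => aabba => abba => aab => ab
  | abbabba => aabbba => abbba => abab => aab => ab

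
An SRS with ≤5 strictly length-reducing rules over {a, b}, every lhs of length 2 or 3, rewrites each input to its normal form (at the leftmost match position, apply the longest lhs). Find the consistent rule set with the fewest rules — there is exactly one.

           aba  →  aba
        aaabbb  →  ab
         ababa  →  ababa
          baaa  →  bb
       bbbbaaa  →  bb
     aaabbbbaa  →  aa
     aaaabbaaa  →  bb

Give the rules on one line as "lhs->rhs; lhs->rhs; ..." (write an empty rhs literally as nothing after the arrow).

aaa->bb; abb->bb; baa->aa; bbb->ab

  | aba
  | aaabbb => bbbbb => abbb => bbb => ab
  | ababa
  | baaa => aaa => bb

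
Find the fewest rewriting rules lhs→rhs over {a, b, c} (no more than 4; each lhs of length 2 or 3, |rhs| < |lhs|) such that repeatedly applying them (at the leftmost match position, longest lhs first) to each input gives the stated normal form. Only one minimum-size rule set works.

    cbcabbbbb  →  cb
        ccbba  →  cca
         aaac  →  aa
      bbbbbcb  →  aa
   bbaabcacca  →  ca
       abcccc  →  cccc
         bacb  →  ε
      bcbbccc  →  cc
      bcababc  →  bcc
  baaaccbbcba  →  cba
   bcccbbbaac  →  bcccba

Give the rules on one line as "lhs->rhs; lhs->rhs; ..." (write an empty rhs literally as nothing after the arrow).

  | cbcabbbbb => cbcbbbb => caabbb => cabb => cb
  | ccbba => cca
  | aaac => aa
  | bbbbbcb => bbbcb => bcb => aa

ab->; ac->; bb->; bcb->aa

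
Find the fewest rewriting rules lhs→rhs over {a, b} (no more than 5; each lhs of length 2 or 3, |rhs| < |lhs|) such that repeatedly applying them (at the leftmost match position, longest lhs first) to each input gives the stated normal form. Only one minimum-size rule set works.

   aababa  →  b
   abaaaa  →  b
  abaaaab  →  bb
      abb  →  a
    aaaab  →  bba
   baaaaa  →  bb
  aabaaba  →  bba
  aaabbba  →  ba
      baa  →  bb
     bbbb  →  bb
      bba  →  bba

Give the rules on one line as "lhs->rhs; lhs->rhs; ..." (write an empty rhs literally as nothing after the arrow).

  | aababa => bbaba => bbaa => bbb => b
  | abaaaa => aaaaa => bbaa => bbb => b
  | abaaaab => aaaaab => bbaab => bbbb => bb
  | abb => ab => a

aa->b; aaa->bb; ab->a; bbb->b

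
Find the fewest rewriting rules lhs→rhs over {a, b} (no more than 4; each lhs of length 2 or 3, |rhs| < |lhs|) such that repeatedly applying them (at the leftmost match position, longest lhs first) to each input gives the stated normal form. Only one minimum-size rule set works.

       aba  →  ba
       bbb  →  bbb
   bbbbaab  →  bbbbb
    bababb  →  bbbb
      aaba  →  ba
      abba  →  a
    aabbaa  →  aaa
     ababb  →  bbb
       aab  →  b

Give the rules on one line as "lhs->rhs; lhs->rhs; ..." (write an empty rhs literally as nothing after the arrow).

  | aba => ba
  | bbb
  | bbbbaab => bbbbab => bbbbb
  | bababb => bbabb => bbbb

ab->b; abb->; bab->bb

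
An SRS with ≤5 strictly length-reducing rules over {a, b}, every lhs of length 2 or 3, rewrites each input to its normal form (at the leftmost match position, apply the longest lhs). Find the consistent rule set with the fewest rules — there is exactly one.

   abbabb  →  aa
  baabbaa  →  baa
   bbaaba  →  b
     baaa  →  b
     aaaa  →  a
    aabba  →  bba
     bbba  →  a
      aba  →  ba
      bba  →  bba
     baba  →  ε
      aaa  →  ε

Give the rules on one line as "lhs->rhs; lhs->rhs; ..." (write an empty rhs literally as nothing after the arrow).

  | abbabb => bbabb => baab => bab => aa
  | baabbaa => babbaa => aabaa => abaa => baa
  | bbaaba => bbaba => baaa => b
  | baaa => b

aaa->; ab->b; bab->aa; bbb->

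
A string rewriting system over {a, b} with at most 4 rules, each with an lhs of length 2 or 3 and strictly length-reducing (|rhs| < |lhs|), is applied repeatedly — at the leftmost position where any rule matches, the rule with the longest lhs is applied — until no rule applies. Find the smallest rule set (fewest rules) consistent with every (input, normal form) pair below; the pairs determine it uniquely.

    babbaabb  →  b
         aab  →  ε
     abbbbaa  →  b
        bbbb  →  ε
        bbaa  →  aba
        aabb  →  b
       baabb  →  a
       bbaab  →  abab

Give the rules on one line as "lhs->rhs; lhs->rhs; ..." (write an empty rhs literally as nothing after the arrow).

  | babbaabb => baababb => babb => baa => b
  | aab => ε
  | abbbbaa => aabbaa => baa => b
  | bbbb => abb => aa => ε

aa->; aab->; bb->a; bba->ab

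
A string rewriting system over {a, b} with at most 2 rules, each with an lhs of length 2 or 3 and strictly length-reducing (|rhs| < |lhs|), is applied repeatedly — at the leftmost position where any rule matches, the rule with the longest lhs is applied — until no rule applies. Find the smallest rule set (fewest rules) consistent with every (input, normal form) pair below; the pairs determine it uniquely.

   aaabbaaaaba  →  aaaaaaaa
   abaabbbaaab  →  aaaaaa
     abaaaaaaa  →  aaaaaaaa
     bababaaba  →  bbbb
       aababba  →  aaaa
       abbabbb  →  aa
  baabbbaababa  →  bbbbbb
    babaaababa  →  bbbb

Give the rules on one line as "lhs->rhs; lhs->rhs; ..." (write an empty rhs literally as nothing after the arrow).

  | aaabbaaaaba => aaabaaaaba => aaaaaaaba => aaaaaaaa
  | abaabbbaaab => aaabbbaaab => aaabbaaab => aaabaaab => aaaaaab => aaaaaa
  | abaaaaaaa => aaaaaaaa
  | bababaaba => bbabaaba => bbbaaba => bbbaba => bbbba => bbbb

ab->a; ba->b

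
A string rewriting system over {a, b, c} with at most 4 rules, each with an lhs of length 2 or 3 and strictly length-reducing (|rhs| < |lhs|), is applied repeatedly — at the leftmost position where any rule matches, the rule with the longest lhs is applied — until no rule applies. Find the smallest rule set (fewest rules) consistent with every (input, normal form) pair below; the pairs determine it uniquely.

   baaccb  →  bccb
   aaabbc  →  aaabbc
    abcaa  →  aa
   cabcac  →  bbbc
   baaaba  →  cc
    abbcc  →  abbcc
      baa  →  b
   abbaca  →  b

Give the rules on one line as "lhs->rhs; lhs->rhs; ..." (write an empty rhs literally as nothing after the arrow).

abc->; ba->c; ca->b

  | baaccb => caccb => bccb
  | aaabbc
  | abcaa => aa
  | cabcac => bbcac => bbbc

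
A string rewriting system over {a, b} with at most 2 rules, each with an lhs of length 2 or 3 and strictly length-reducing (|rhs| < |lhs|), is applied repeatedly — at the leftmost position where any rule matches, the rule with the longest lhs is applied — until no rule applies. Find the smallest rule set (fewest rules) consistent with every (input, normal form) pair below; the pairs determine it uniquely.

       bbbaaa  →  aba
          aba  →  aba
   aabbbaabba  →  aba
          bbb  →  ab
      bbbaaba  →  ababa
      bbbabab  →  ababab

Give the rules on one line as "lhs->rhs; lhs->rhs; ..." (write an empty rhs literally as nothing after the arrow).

aa->a; bb->a

  | bbbaaa => abaaa => abaa => aba
  | aba
  | aabbbaabba => abbbaabba => aabaabba => abaabba => ababba => abaaa => abaa => aba
  | bbb => ab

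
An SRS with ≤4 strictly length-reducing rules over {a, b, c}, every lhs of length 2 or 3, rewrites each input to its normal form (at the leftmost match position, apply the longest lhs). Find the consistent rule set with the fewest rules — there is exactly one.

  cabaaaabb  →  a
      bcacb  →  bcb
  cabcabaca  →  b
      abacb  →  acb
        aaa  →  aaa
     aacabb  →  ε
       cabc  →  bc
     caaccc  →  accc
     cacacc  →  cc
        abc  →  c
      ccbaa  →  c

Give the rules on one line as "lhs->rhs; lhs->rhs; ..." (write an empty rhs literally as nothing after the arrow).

ab->; ba->; ca->

  | cabaaaabb => baaaabb => aaabb => aab => a
  | bcacb => bcb
  | cabcabaca => bcabaca => bbaca => bca => b
  | abacb => acb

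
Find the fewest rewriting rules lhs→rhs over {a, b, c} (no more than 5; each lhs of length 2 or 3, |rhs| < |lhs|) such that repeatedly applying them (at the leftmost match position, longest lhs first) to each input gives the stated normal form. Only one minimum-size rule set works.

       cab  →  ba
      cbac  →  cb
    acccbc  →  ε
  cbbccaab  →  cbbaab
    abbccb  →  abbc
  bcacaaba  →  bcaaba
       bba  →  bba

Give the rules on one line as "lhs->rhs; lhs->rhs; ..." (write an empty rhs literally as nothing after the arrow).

  | cab => ba
  | cbac => cb
  | acccbc => ccbc => cc => ε
  | cbbccaab => cbbaab

ac->; cab->ba; cc->; ccb->c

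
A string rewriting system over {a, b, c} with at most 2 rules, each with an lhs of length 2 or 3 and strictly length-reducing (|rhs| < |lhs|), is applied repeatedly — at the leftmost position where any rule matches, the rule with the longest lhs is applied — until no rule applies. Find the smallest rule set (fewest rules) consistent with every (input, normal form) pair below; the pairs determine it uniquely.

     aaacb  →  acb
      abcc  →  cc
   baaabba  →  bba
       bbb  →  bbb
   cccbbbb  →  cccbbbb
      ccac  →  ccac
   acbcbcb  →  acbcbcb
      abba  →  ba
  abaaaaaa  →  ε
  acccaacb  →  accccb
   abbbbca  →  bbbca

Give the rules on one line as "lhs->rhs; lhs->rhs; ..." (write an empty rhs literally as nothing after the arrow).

aa->; ab->

  | aaacb => acb
  | abcc => cc
  | baaabba => babba => bba
  | bbb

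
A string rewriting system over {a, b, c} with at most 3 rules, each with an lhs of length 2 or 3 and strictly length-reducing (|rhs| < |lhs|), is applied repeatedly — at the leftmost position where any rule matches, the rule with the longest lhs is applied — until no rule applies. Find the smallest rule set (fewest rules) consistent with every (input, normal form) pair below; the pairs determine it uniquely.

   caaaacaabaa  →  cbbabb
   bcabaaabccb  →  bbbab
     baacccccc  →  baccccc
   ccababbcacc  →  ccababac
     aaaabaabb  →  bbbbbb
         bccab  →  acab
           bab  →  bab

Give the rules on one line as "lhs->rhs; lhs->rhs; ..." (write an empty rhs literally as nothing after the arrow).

aa->b; bc->a

  | caaaacaabaa => cbaacaabaa => cbbcaabaa => cbaaabaa => cbbabaa => cbbabb
  | bcabaaabccb => aabaaabccb => bbaaabccb => bbbabccb => bbbaacb => bbbbcb => bbbab
  | baacccccc => bbcccccc => baccccc
  | ccababbcacc => ccababaacc => ccababbcc => ccababac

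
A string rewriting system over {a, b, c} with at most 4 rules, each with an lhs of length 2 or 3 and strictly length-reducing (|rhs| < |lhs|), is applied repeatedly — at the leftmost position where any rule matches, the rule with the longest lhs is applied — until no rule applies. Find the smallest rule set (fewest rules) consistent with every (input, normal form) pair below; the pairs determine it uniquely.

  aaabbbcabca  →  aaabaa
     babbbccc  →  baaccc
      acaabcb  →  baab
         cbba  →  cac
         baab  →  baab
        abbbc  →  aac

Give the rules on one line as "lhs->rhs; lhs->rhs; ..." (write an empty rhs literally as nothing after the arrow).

aca->b; bba->ac; bc->a

  | aaabbbcabca => aaabbaabca => aaaacabca => aaabbca => aaabaa
  | babbbccc => babbacc => baaccc
  | acaabcb => babcb => baab
  | cbba => cac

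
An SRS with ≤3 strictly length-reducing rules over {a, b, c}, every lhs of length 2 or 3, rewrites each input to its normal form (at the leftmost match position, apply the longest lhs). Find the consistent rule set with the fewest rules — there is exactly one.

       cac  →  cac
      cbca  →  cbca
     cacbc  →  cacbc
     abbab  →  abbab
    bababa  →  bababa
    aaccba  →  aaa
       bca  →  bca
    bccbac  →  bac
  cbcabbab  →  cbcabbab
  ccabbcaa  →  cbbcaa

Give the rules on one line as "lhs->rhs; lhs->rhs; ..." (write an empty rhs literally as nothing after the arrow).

cca->c; ccb->

  | cac
  | cbca
  | cacbc
  | abbab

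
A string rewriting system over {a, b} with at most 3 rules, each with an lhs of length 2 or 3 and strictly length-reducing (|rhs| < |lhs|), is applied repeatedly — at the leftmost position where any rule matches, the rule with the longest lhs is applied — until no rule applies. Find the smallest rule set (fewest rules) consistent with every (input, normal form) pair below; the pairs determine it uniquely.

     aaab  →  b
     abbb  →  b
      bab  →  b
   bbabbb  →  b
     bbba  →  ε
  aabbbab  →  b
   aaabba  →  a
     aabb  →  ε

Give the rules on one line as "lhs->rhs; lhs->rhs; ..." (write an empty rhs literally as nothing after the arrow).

  | aaab => aab => ab => b
  | abbb => bbb => b
  | bab => b
  | bbabbb => abbb => bbb => b

ab->b; ba->; bb->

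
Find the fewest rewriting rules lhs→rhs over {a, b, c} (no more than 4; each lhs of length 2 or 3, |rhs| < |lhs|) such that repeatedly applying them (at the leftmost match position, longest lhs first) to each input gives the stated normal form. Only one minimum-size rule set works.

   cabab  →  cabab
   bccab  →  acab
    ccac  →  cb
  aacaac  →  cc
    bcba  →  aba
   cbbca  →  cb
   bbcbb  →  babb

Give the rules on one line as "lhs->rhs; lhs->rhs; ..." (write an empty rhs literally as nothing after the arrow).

  | cabab
  | bccab => acab
  | ccac => cb
  | aacaac => caac => cc

aa->; bc->a; cac->b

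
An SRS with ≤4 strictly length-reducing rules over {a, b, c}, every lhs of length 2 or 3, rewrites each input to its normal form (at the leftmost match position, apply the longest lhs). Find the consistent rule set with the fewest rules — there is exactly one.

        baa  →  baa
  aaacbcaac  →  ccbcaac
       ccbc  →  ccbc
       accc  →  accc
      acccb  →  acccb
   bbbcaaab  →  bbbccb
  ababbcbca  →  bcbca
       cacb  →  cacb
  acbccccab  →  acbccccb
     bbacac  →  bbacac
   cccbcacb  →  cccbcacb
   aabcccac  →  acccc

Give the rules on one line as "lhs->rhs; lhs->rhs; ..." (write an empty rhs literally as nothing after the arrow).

aaa->c; ab->; cca->cc

  | baa
  | aaacbcaac => ccbcaac
  | ccbc
  | accc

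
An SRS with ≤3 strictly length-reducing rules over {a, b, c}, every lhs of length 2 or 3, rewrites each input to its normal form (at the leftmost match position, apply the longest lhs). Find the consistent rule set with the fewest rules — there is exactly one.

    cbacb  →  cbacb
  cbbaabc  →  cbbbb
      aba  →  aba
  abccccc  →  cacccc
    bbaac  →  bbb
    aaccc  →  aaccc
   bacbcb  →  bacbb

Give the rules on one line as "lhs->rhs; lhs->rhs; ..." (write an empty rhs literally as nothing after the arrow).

abc->ca; baa->bb; bc->b

  | cbacb
  | cbbaabc => cbbbbc => cbbbb
  | aba
  | abccccc => cacccc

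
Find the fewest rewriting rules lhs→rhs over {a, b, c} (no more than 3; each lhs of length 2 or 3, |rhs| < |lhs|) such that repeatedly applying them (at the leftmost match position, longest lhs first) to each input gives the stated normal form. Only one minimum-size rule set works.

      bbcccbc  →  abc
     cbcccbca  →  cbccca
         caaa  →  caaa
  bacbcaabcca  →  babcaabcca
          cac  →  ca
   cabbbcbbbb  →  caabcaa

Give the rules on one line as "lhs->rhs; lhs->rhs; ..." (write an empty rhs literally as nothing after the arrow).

ac->a; bb->a; ccb->c

  | bbcccbc => acccbc => accbc => acbc => abc
  | cbcccbca => cbccca
  | caaa
  | bacbcaabcca => babcaabcca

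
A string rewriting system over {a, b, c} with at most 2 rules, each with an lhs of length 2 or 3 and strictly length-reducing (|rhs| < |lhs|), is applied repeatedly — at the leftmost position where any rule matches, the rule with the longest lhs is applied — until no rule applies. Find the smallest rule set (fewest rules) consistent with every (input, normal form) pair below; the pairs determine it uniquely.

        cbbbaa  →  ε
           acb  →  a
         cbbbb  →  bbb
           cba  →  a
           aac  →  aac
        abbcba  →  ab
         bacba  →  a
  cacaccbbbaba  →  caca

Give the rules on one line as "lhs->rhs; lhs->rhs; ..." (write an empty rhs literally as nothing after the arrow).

  | cbbbaa => bbaa => ba => ε
  | acb => a
  | cbbbb => bbb
  | cba => a

ba->; cb->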